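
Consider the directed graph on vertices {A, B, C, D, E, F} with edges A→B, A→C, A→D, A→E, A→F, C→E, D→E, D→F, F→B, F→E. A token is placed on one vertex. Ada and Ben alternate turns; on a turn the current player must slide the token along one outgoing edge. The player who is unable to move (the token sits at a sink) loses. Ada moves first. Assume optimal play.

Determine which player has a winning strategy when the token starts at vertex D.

Build the W/L table. Terminal = L. A non-terminal position is W if it has a move to some L; otherwise it is L.
Every edge goes from a vertex to one that appears earlier in the order E, B, F, D, C, A, so processing vertices in that order labels each vertex after all of its successors.
E: no outgoing edge → L
B: no outgoing edge → L
F: W (go to B, an L position)
D: W (go to E, an L position)
C: W (go to E, an L position)
A: W (go to B, an L position)
From D Ada can move to E, reaching an L position.

Ada wins.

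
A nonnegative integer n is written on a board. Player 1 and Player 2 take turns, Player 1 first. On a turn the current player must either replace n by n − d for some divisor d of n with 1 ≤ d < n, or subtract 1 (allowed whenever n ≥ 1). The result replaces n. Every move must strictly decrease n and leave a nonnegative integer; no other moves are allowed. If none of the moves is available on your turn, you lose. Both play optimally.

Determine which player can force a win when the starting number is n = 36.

Positions with no move are L. A position that does have a move is losing for the player to move precisely when every available move leads to a winning position for the opponent. Fill in the labels:
n=0: no move → L
n=1: reaches L-position 0 → W
n=2: only reaches 1(W), which is W → L
n=3: reaches L-position 2 → W
n=4: reaches L-position 2 → W
n=5: only reaches 4(W), which is W → L
n=6: reaches L-position 5 → W
n=7: only reaches 6(W), which is W → L
n=8: reaches L-position 7 → W
n=9: only reaches 6(W), 8(W), all W → L
n=10: reaches L-position 5 → W
n=11: only reaches 10(W), which is W → L
n=12: reaches L-position 9 → W
n=13: only reaches 12(W), which is W → L
n=14: reaches L-position 7 → W
n=15: only reaches 10(W), 12(W), 14(W), all W → L
n=16: reaches L-position 15 → W
n=17: only reaches 16(W), which is W → L
n=18: reaches L-position 9 → W
n=19: only reaches 18(W), which is W → L
n=20: reaches L-position 15 → W
n=21: only reaches 14(W), 18(W), 20(W), all W → L
n=22: reaches L-position 11 → W
n=23: only reaches 22(W), which is W → L
n=24: reaches L-position 21 → W
n=25: only reaches 20(W), 24(W), all W → L
n=26: reaches L-position 13 → W
n=27: only reaches 18(W), 24(W), 26(W), all W → L
n=28: reaches L-position 21 → W
n=29: only reaches 28(W), which is W → L
n=30: reaches L-position 15 → W
n=31: only reaches 30(W), which is W → L
n=32: reaches L-position 31 → W
n=33: only reaches 22(W), 30(W), 32(W), all W → L
n=34: reaches L-position 17 → W
n=35: only reaches 28(W), 30(W), 34(W), all W → L
n=36: reaches L-position 27 → W
From 36 Player 1 can move to 27, reaching an L position.

Player 1 wins.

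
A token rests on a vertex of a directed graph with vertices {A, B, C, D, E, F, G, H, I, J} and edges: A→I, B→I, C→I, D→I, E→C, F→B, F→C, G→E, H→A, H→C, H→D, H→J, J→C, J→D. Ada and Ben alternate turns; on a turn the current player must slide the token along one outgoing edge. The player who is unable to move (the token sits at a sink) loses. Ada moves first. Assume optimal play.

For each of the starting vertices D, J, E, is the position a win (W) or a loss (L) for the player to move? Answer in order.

D: W, J: L, E: L

Classify positions by backward induction: terminal positions (no move available) are L. From any other position, the mover wins iff some move reaches an L.
Every edge goes from a vertex to one that appears earlier in the order I, A, D, B, C, J, H, E, G, F, so processing vertices in that order labels each vertex after all of its successors.
I: no outgoing edge → L
A: reaches L-position I → W
D: reaches L-position I → W
B: reaches L-position I → W
C: reaches L-position I → W
J: only reaches C(W), D(W), all W → L
H: reaches L-position J → W
E: only reaches C(W), which is W → L
G: reaches L-position E → W
F: only reaches C(W), B(W), all W → L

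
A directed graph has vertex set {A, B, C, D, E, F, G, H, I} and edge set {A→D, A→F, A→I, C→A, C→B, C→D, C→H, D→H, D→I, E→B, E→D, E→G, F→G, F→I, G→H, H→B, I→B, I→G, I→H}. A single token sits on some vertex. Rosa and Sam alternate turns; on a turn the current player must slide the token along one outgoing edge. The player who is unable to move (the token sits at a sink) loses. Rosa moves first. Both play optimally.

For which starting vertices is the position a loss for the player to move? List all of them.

Build the W/L table. Terminal = L. A non-terminal position is W if it has a move to some L; otherwise it is L.
Every edge goes from a vertex to one that appears earlier in the order B, H, G, I, D, F, A, E, C, so processing vertices in that order labels each vertex after all of its successors.
B: no outgoing edge → L
H: W (go to B, an L position)
G: L (sole option H(W) is W)
I: W (go to G, an L position)
D: L (options I(W), H(W) are all W)
F: W (go to G, an L position)
A: W (go to D, an L position)
E: W (go to D, an L position)
C: W (go to D, an L position)
The losing starting vertices are exactly the entries labelled L in this table (3 of them).

B, D, G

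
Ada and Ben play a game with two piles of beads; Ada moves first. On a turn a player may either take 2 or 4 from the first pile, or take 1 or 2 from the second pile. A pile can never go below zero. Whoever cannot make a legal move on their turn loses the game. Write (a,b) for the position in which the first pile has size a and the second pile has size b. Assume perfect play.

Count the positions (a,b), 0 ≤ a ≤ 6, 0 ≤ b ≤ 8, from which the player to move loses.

21

Label each position W (a win for the player to move) or L (a loss). A position with no legal move is L; any other position is W exactly when some move reaches an L, and L when every move reaches a W.
Every move lowers a or b (never raises either), so fill the grid row by row in increasing a, and left to right within a row: each cell's successors are then already labelled.
      b=0  b=1  b=2  b=3  b=4  b=5  b=6  b=7  b=8
a=0:    L    W    W    L    W    W    L    W    W
a=1:    L    W    W    L    W    W    L    W    W
a=2:    W    L    W    W    L    W    W    L    W
a=3:    W    L    W    W    L    W    W    L    W
a=4:    W    W    L    W    W    L    W    W    L
a=5:    W    W    L    W    W    L    W    W    L
a=6:    L    W    W    L    W    W    L    W    W
Cells with no legal move (terminal, hence L): (0,0), (1,0).
The remaining L cells, each justified by listing all of its moves:
(0,3): →(0,2)(W), (0,1)(W) — all W, so L
(0,6): →(0,5)(W), (0,4)(W) — all W, so L
(1,3): →(1,2)(W), (1,1)(W) — all W, so L
(1,6): →(1,5)(W), (1,4)(W) — all W, so L
(2,1): →(0,1)(W), (2,0)(W) — all W, so L
(2,4): →(0,4)(W), (2,3)(W), (2,2)(W) — all W, so L
(2,7): →(0,7)(W), (2,6)(W), (2,5)(W) — all W, so L
(3,1): →(1,1)(W), (3,0)(W) — all W, so L
(3,4): →(1,4)(W), (3,3)(W), (3,2)(W) — all W, so L
(3,7): →(1,7)(W), (3,6)(W), (3,5)(W) — all W, so L
(4,2): →(2,2)(W), (0,2)(W), (4,1)(W), (4,0)(W) — all W, so L
(4,5): →(2,5)(W), (0,5)(W), (4,4)(W), (4,3)(W) — all W, so L
(4,8): →(2,8)(W), (0,8)(W), (4,7)(W), (4,6)(W) — all W, so L
(5,2): →(3,2)(W), (1,2)(W), (5,1)(W), (5,0)(W) — all W, so L
(5,5): →(3,5)(W), (1,5)(W), (5,4)(W), (5,3)(W) — all W, so L
(5,8): →(3,8)(W), (1,8)(W), (5,7)(W), (5,6)(W) — all W, so L
(6,0): →(4,0)(W), (2,0)(W) — all W, so L
(6,3): →(4,3)(W), (2,3)(W), (6,2)(W), (6,1)(W) — all W, so L
(6,6): →(4,6)(W), (2,6)(W), (6,5)(W), (6,4)(W) — all W, so L
Every other cell has at least one move into one of the L cells above, so it is W.
L cells per row: a=0: 3, a=1: 3, a=2: 3, a=3: 3, a=4: 3, a=5: 3, a=6: 3; total 21.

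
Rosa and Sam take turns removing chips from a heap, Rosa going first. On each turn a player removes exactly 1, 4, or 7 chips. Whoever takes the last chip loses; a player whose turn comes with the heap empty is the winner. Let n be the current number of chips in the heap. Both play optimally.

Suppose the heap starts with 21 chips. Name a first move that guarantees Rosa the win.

Label each position W (a win for the player to move) or L (a loss). A position with no legal move is W; any other position is W exactly when some move reaches an L, and L when every move reaches a W.
n=0: no move; the opponent has just taken the last chip and therefore loses → W
n=1: the only move is to 0(W), a W ⇒ L
n=2: can move to 1, which is L ⇒ W
n=3: the only move is to 2(W), a W ⇒ L
n=4: can move to 3, which is L ⇒ W
n=5: can move to 1, which is L ⇒ W
n=6: moves to 5(W), 2(W); every one is W ⇒ L
n=7: can move to 6, which is L ⇒ W
n=8: can move to 1, which is L ⇒ W
n=9: moves to 8(W), 5(W), 2(W); every one is W ⇒ L
n=10: can move to 9, which is L ⇒ W
n=11: moves to 10(W), 7(W), 4(W); every one is W ⇒ L
n=12: can move to 11, which is L ⇒ W
n=13: can move to 9, which is L ⇒ W
n=14: moves to 13(W), 10(W), 7(W); every one is W ⇒ L
n=15: can move to 14, which is L ⇒ W
n=16: can move to 9, which is L ⇒ W
n=17: moves to 16(W), 13(W), 10(W); every one is W ⇒ L
n=18: can move to 17, which is L ⇒ W
n=19: moves to 18(W), 15(W), 12(W); every one is W ⇒ L
n=20: can move to 19, which is L ⇒ W
n=21: can move to 17, which is L ⇒ W
From 21, the L positions reachable in one move are: 17, 14. Any move reaching one of these is winning.

Remove 4, leaving 17.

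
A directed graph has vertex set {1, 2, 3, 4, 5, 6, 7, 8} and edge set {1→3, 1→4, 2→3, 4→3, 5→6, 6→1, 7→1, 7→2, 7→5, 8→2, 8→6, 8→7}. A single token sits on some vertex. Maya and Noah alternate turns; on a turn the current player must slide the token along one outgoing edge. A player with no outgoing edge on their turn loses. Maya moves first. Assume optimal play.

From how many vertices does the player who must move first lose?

3

Compute win/loss labels from the base case upward. A position with no move is L. Any other position is W if it can reach an L in one move, else L.
Every edge goes from a vertex to one that appears earlier in the order 3, 4, 1, 6, 2, 5, 7, 8, so processing vertices in that order labels each vertex after all of its successors.
3: no outgoing edge → L
4: W (go to 3, an L position)
1: W (go to 3, an L position)
6: L (sole option 1(W) is W)
2: W (go to 3, an L position)
5: W (go to 6, an L position)
7: L (options 5(W), 2(W), 1(W) are all W)
8: W (go to 7, an L position)
The L vertices are 3, 6, 7; that is 3 in all.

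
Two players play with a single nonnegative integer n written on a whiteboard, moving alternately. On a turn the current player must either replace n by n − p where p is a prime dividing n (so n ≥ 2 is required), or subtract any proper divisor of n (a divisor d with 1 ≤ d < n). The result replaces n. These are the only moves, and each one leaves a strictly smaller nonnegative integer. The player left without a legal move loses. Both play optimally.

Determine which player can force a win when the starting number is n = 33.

The first player wins.

Classify positions by backward induction: terminal positions (no move available) are L. From any other position, the mover wins iff some move reaches an L.
n=0: no move → L
n=1: no move → L
n=2: →0(L), so W
n=3: →0(L), so W
n=4: →2(W), 3(W) — all W, so L
n=5: →0(L), so W
n=6: →4(L), so W
n=7: →0(L), so W
n=8: →4(L), so W
n=9: →6(W), 8(W) — all W, so L
n=10: →9(L), so W
n=11: →0(L), so W
n=12: →9(L), so W
n=13: →0(L), so W
n=14: →7(W), 12(W), 13(W) — all W, so L
n=15: →14(L), so W
n=16: →14(L), so W
n=17: →0(L), so W
n=18: →9(L), so W
n=19: →0(L), so W
n=20: →10(W), 15(W), 16(W), 18(W), 19(W) — all W, so L
n=21: →14(L), so W
n=22: →20(L), so W
n=23: →0(L), so W
n=24: →20(L), so W
n=25: →20(L), so W
n=26: →13(W), 24(W), 25(W) — all W, so L
n=27: →26(L), so W
n=28: →14(L), so W
n=29: →0(L), so W
n=30: →20(L), so W
n=31: →0(L), so W
n=32: →16(W), 24(W), 28(W), 30(W), 31(W) — all W, so L
n=33: →32(L), so W
The starting position 33 is W: the player to move should move to 32, handing over an L position.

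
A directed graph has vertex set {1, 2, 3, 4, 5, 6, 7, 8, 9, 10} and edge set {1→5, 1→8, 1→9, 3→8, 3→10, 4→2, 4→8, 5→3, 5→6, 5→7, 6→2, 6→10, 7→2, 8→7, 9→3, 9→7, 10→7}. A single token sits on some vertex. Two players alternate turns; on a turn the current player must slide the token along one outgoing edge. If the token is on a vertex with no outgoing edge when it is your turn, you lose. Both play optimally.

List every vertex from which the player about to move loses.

2, 5, 8, 9, 10

Use the standard recursion: the mover loses at a terminal position; elsewhere, the mover wins exactly when some move hands the opponent an L position.
Every edge goes from a vertex to one that appears earlier in the order 2, 7, 10, 8, 6, 3, 5, 9, 1, 4, so processing vertices in that order labels each vertex after all of its successors.
2: no outgoing edge → L
7: can move to 2, which is L ⇒ W
10: the only move is to 7(W), a W ⇒ L
8: the only move is to 7(W), a W ⇒ L
6: can move to 10, which is L ⇒ W
3: can move to 8, which is L ⇒ W
5: moves to 3(W), 6(W), 7(W); every one is W ⇒ L
9: moves to 3(W), 7(W); every one is W ⇒ L
1: can move to 9, which is L ⇒ W
4: can move to 8, which is L ⇒ W
The losing starting vertices are exactly the entries labelled L in this table (5 of them).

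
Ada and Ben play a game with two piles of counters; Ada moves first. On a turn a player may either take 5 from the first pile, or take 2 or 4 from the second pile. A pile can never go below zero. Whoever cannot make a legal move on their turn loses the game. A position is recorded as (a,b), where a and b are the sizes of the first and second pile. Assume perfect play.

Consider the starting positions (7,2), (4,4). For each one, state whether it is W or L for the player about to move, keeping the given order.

Build the W/L table. Terminal = L. A non-terminal position is W if it has a move to some L; otherwise it is L.
No move ever increases a pile, so every position that can arise here has a ≤ 7 and b ≤ 4; it is enough to label the cells with 0 ≤ a ≤ 7 and 0 ≤ b ≤ 4.
Every move lowers a or b (never raises either), so fill the grid row by row in increasing a, and left to right within a row: each cell's successors are then already labelled.
      b=0  b=1  b=2  b=3  b=4
a=0:    L    L    W    W    W
a=1:    L    L    W    W    W
a=2:    L    L    W    W    W
a=3:    L    L    W    W    W
a=4:    L    L    W    W    W
a=5:    W    W    L    L    W
a=6:    W    W    L    L    W
a=7:    W    W    L    L    W
Cells with no legal move (terminal, hence L): (0,0), (0,1), (1,0), (1,1), (2,0), (2,1), (3,0), (3,1), (4,0), (4,1).
The remaining L cells, each justified by listing all of its moves:
(5,2): L (options (0,2)(W), (5,0)(W) are all W)
(5,3): L (options (0,3)(W), (5,1)(W) are all W)
(6,2): L (options (1,2)(W), (6,0)(W) are all W)
(6,3): L (options (1,3)(W), (6,1)(W) are all W)
(7,2): L (options (2,2)(W), (7,0)(W) are all W)
(7,3): L (options (2,3)(W), (7,1)(W) are all W)
Every other cell has at least one move into one of the L cells above, so it is W.
(7,2): one of the L cells justified above, so L
(4,4): the move to (4,0) reaches an L cell, so W

(7,2): L, (4,4): W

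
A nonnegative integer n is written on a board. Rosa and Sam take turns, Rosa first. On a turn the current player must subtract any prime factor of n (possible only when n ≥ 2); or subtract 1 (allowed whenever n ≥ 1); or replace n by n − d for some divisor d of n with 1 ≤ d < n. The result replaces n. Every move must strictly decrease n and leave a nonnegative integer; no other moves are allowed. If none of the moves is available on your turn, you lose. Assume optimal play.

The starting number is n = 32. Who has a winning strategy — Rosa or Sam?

Sam wins.

Work bottom-up. With no move the player to move loses. Otherwise the position is W if at least one move leads to an L position for the opponent, and L if every move leads to a W.
n=0: no move → L
n=1: W (go to 0, an L position)
n=2: W (go to 0, an L position)
n=3: W (go to 0, an L position)
n=4: L (options 2(W), 3(W) are all W)
n=5: W (go to 0, an L position)
n=6: W (go to 4, an L position)
n=7: W (go to 0, an L position)
n=8: W (go to 4, an L position)
n=9: L (options 6(W), 8(W) are all W)
n=10: W (go to 9, an L position)
n=11: W (go to 0, an L position)
n=12: W (go to 9, an L position)
n=13: W (go to 0, an L position)
n=14: L (options 7(W), 12(W), 13(W) are all W)
n=15: W (go to 14, an L position)
n=16: W (go to 14, an L position)
n=17: W (go to 0, an L position)
n=18: W (go to 9, an L position)
n=19: W (go to 0, an L position)
n=20: L (options 10(W), 15(W), 16(W), 18(W), 19(W) are all W)
n=21: W (go to 14, an L position)
n=22: W (go to 20, an L position)
n=23: W (go to 0, an L position)
n=24: W (go to 20, an L position)
n=25: W (go to 20, an L position)
n=26: L (options 13(W), 24(W), 25(W) are all W)
n=27: W (go to 26, an L position)
n=28: W (go to 14, an L position)
n=29: W (go to 0, an L position)
n=30: W (go to 20, an L position)
n=31: W (go to 0, an L position)
n=32: L (options 16(W), 24(W), 28(W), 30(W), 31(W) are all W)
The starting position 32 is L: whatever Rosa does, the opponent receives a W position.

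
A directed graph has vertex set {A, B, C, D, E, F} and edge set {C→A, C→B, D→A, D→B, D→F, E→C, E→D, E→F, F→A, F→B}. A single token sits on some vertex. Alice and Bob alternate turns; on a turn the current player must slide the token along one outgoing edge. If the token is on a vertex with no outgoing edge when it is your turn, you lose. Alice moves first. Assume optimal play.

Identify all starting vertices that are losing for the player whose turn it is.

A, B, E

Compute win/loss labels from the base case upward. A position with no move is L. Any other position is W if it can reach an L in one move, else L.
Every edge goes from a vertex to one that appears earlier in the order A, B, F, D, C, E, so processing vertices in that order labels each vertex after all of its successors.
A: no outgoing edge → L
B: no outgoing edge → L
F: W (go to B, an L position)
D: W (go to B, an L position)
C: W (go to B, an L position)
E: L (options C(W), D(W), F(W) are all W)
Reading off the rows marked L gives the requested list; there are 3 such vertices.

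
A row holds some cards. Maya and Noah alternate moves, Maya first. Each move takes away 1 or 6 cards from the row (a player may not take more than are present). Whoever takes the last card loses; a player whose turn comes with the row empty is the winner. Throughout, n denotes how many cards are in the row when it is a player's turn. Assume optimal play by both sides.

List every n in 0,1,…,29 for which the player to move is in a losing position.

Classify positions by backward induction: terminal positions (no move available) are W. From any other position, the mover wins iff some move reaches an L.
n=0: no move; the opponent has just taken the last card and therefore loses → W
n=1: L (sole option 0(W) is W)
n=2: W (go to 1, an L position)
n=3: L (sole option 2(W) is W)
n=4: W (go to 3, an L position)
n=5: L (sole option 4(W) is W)
n=6: W (go to 5, an L position)
n=7: W (go to 1, an L position)
n=8: L (options 7(W), 2(W) are all W)
n=9: W (go to 8, an L position)
n=10: L (options 9(W), 4(W) are all W)
n=11: W (go to 10, an L position)
n=12: L (options 11(W), 6(W) are all W)
n=13: W (go to 12, an L position)
n=14: W (go to 8, an L position)
n=15: L (options 14(W), 9(W) are all W)
n=16: W (go to 15, an L position)
n=17: L (options 16(W), 11(W) are all W)
n=18: W (go to 17, an L position)
n=19: L (options 18(W), 13(W) are all W)
n=20: W (go to 19, an L position)
n=21: W (go to 15, an L position)
n=22: L (options 21(W), 16(W) are all W)
n=23: W (go to 22, an L position)
n=24: L (options 23(W), 18(W) are all W)
n=25: W (go to 24, an L position)
n=26: L (options 25(W), 20(W) are all W)
n=27: W (go to 26, an L position)
n=28: W (go to 22, an L position)
n=29: L (options 28(W), 23(W) are all W)
The losing starting values of n are exactly the entries labelled L in this table (13 of them).

1, 3, 5, 8, 10, 12, 15, 17, 19, 22, 24, 26, 29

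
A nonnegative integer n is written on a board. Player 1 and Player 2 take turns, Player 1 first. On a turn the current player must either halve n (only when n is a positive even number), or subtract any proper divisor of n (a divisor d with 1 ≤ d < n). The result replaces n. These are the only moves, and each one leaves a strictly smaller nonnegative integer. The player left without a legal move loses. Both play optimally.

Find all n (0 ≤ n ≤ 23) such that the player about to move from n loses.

Positions with no move are L. A position that does have a move is losing for the player to move precisely when every available move leads to a winning position for the opponent. Fill in the labels:
n=0: no move → L
n=1: no move → L
n=2: W (go to 1, an L position)
n=3: L (sole option 2(W) is W)
n=4: W (go to 3, an L position)
n=5: L (sole option 4(W) is W)
n=6: W (go to 3, an L position)
n=7: L (sole option 6(W) is W)
n=8: W (go to 7, an L position)
n=9: L (options 6(W), 8(W) are all W)
n=10: W (go to 5, an L position)
n=11: L (sole option 10(W) is W)
n=12: W (go to 9, an L position)
n=13: L (sole option 12(W) is W)
n=14: W (go to 7, an L position)
n=15: L (options 10(W), 12(W), 14(W) are all W)
n=16: W (go to 15, an L position)
n=17: L (sole option 16(W) is W)
n=18: W (go to 9, an L position)
n=19: L (sole option 18(W) is W)
n=20: W (go to 15, an L position)
n=21: L (options 14(W), 18(W), 20(W) are all W)
n=22: W (go to 11, an L position)
n=23: L (sole option 22(W) is W)
Reading off the rows marked L gives the requested list; there are 13 such values of n.

0, 1, 3, 5, 7, 9, 11, 13, 15, 17, 19, 21, 23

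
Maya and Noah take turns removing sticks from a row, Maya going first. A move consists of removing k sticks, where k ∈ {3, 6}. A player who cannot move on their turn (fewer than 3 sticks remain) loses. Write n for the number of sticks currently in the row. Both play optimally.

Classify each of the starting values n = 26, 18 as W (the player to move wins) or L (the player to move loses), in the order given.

Positions with no move are L. A position that does have a move is losing for the player to move precisely when every available move leads to a winning position for the opponent. Fill in the labels:
n=0: no move → L
n=1: no move → L
n=2: no move → L
n=3: can move to 0, which is L ⇒ W
n=4: can move to 1, which is L ⇒ W
n=5: can move to 2, which is L ⇒ W
n=6: can move to 0, which is L ⇒ W
n=7: can move to 1, which is L ⇒ W
n=8: can move to 2, which is L ⇒ W
n=9: moves to 6(W), 3(W); every one is W ⇒ L
n=10: moves to 7(W), 4(W); every one is W ⇒ L
n=11: moves to 8(W), 5(W); every one is W ⇒ L
n=12: can move to 9, which is L ⇒ W
n=13: can move to 10, which is L ⇒ W
n=14: can move to 11, which is L ⇒ W
n=15: can move to 9, which is L ⇒ W
n=16: can move to 10, which is L ⇒ W
n=17: can move to 11, which is L ⇒ W
n=18: moves to 15(W), 12(W); every one is W ⇒ L
n=19: moves to 16(W), 13(W); every one is W ⇒ L
n=20: moves to 17(W), 14(W); every one is W ⇒ L
n=21: can move to 18, which is L ⇒ W
n=22: can move to 19, which is L ⇒ W
n=23: can move to 20, which is L ⇒ W
n=24: can move to 18, which is L ⇒ W
n=25: can move to 19, which is L ⇒ W
n=26: can move to 20, which is L ⇒ W

26: W, 18: L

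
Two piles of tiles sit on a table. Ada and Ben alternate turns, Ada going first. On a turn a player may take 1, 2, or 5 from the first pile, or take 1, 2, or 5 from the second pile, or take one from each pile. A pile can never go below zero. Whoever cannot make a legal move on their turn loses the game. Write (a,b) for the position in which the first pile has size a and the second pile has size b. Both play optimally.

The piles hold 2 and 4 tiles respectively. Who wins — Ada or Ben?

Ben wins.

Build the W/L table. Terminal = L. A non-terminal position is W if it has a move to some L; otherwise it is L.
No move ever increases a pile, so every position that can arise here has a ≤ 2 and b ≤ 4; it is enough to label the cells with 0 ≤ a ≤ 2 and 0 ≤ b ≤ 4.
Every move lowers a or b (never raises either), so fill the grid row by row in increasing a, and left to right within a row: each cell's successors are then already labelled.
      b=0  b=1  b=2  b=3  b=4
a=0:    L    W    W    L    W
a=1:    W    W    L    W    W
a=2:    W    L    W    W    L
Cells with no legal move (terminal, hence L): (0,0).
The remaining L cells, each justified by listing all of its moves:
(0,3): moves to (0,2)(W), (0,1)(W); every one is W ⇒ L
(1,2): moves to (0,2)(W), (1,1)(W), (1,0)(W), (0,1)(W); every one is W ⇒ L
(2,1): moves to (1,1)(W), (0,1)(W), (2,0)(W), (1,0)(W); every one is W ⇒ L
(2,4): moves to (1,4)(W), (0,4)(W), (2,3)(W), (2,2)(W), (1,3)(W); every one is W ⇒ L
Every other cell has at least one move into one of the L cells above, so it is W.
The starting position (2,4) is L: whatever Ada does, the opponent receives a W position.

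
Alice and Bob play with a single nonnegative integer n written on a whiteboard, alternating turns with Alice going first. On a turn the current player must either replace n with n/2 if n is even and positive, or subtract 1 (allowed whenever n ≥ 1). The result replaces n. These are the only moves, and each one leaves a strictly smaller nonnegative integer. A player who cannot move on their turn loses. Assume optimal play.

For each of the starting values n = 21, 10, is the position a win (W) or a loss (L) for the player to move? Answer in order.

21: L, 10: W

Compute win/loss labels from the base case upward. A position with no move is L. Any other position is W if it can reach an L in one move, else L.
n=0: no move → L
n=1: can move to 0, which is L ⇒ W
n=2: the only move is to 1(W), a W ⇒ L
n=3: can move to 2, which is L ⇒ W
n=4: can move to 2, which is L ⇒ W
n=5: the only move is to 4(W), a W ⇒ L
n=6: can move to 5, which is L ⇒ W
n=7: the only move is to 6(W), a W ⇒ L
n=8: can move to 7, which is L ⇒ W
n=9: the only move is to 8(W), a W ⇒ L
n=10: can move to 5, which is L ⇒ W
n=11: the only move is to 10(W), a W ⇒ L
n=12: can move to 11, which is L ⇒ W
n=13: the only move is to 12(W), a W ⇒ L
n=14: can move to 7, which is L ⇒ W
n=15: the only move is to 14(W), a W ⇒ L
n=16: can move to 15, which is L ⇒ W
n=17: the only move is to 16(W), a W ⇒ L
n=18: can move to 9, which is L ⇒ W
n=19: the only move is to 18(W), a W ⇒ L
n=20: can move to 19, which is L ⇒ W
n=21: the only move is to 20(W), a W ⇒ L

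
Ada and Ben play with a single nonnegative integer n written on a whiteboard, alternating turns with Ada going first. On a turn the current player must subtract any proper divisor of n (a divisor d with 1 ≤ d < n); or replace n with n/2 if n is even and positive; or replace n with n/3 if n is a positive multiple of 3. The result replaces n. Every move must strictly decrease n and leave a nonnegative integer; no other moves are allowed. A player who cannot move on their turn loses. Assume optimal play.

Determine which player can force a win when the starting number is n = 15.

Ben wins.

Classify positions by backward induction: terminal positions (no move available) are L. From any other position, the mover wins iff some move reaches an L.
n=0: no move → L
n=1: no move → L
n=2: can move to 1, which is L ⇒ W
n=3: can move to 1, which is L ⇒ W
n=4: moves to 2(W), 3(W); every one is W ⇒ L
n=5: can move to 4, which is L ⇒ W
n=6: can move to 4, which is L ⇒ W
n=7: the only move is to 6(W), a W ⇒ L
n=8: can move to 4, which is L ⇒ W
n=9: moves to 3(W), 6(W), 8(W); every one is W ⇒ L
n=10: can move to 9, which is L ⇒ W
n=11: the only move is to 10(W), a W ⇒ L
n=12: can move to 4, which is L ⇒ W
n=13: the only move is to 12(W), a W ⇒ L
n=14: can move to 7, which is L ⇒ W
n=15: moves to 5(W), 10(W), 12(W), 14(W); every one is W ⇒ L
The starting position 15 is L: whatever Ada does, the opponent receives a W position.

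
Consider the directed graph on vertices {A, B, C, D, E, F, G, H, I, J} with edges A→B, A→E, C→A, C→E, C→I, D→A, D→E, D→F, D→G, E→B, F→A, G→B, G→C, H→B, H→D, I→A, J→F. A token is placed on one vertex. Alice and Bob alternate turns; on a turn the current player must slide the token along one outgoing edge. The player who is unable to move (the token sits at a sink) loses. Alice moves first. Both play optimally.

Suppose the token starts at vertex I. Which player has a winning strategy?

Classify positions by backward induction: terminal positions (no move available) are L. From any other position, the mover wins iff some move reaches an L.
Every edge goes from a vertex to one that appears earlier in the order B, E, A, I, F, C, G, D, J, H, so processing vertices in that order labels each vertex after all of its successors.
B: no outgoing edge → L
E: can move to B, which is L ⇒ W
A: can move to B, which is L ⇒ W
I: the only move is to A(W), a W ⇒ L
F: the only move is to A(W), a W ⇒ L
C: can move to I, which is L ⇒ W
G: can move to B, which is L ⇒ W
D: can move to F, which is L ⇒ W
J: can move to F, which is L ⇒ W
H: can move to B, which is L ⇒ W
The starting position I is L: whatever Alice does, the opponent receives a W position.

Bob wins.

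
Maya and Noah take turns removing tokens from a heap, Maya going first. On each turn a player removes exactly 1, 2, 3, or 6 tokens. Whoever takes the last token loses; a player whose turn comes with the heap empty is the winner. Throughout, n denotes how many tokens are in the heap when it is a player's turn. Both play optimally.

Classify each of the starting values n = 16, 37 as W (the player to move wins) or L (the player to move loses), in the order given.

16: W, 37: L

Classify positions by backward induction: terminal positions (no move available) are W. From any other position, the mover wins iff some move reaches an L.
n=0: no move; the opponent has just taken the last token and therefore loses → W
n=1: →0(W) only, which is W, so L
n=2: →1(L), so W
n=3: →1(L), so W
n=4: →1(L), so W
n=5: →4(W), 3(W), 2(W) — all W, so L
n=6: →5(L), so W
n=7: →5(L), so W
n=8: →5(L), so W
n=9: →8(W), 7(W), 6(W), 3(W) — all W, so L
n=10: →9(L), so W
n=11: →9(L), so W
n=12: →9(L), so W
n=13: →12(W), 11(W), 10(W), 7(W) — all W, so L
n=14: →13(L), so W
n=15: →13(L), so W
n=16: →13(L), so W
n=17: →16(W), 15(W), 14(W), 11(W) — all W, so L
n=18: →17(L), so W
n=19: →17(L), so W
n=20: →17(L), so W
n=21: →20(W), 19(W), 18(W), 15(W) — all W, so L
n=22: →21(L), so W
n=23: →21(L), so W
n=24: →21(L), so W
n=25: →24(W), 23(W), 22(W), 19(W) — all W, so L
n=26: →25(L), so W
n=27: →25(L), so W
n=28: →25(L), so W
n=29: →28(W), 27(W), 26(W), 23(W) — all W, so L
n=30: →29(L), so W
n=31: →29(L), so W
n=32: →29(L), so W
n=33: →32(W), 31(W), 30(W), 27(W) — all W, so L
n=34: →33(L), so W
n=35: →33(L), so W
n=36: →33(L), so W
n=37: →36(W), 35(W), 34(W), 31(W) — all W, so L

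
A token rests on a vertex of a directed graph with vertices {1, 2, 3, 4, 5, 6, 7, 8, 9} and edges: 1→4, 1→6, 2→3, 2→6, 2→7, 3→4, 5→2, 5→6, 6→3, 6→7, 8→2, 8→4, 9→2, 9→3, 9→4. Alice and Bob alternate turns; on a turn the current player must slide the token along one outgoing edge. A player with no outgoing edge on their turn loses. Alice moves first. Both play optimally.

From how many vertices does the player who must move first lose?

Use the standard recursion: the mover loses at a terminal position; elsewhere, the mover wins exactly when some move hands the opponent an L position.
Every edge goes from a vertex to one that appears earlier in the order 4, 7, 3, 6, 1, 2, 9, 8, 5, so processing vertices in that order labels each vertex after all of its successors.
4: no outgoing edge → L
7: no outgoing edge → L
3: reaches L-position 4 → W
6: reaches L-position 7 → W
1: reaches L-position 4 → W
2: reaches L-position 7 → W
9: reaches L-position 4 → W
8: reaches L-position 4 → W
5: only reaches 2(W), 6(W), all W → L
The L vertices are 4, 5, 7; that is 3 in all.

3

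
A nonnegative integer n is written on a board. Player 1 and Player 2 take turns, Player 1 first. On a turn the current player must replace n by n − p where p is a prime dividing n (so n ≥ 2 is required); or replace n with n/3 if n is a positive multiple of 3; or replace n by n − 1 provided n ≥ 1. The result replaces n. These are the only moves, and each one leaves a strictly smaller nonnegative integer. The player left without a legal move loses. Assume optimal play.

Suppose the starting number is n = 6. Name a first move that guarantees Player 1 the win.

Classify positions by backward induction: terminal positions (no move available) are L. From any other position, the mover wins iff some move reaches an L.
n=0: no move → L
n=1: W (go to 0, an L position)
n=2: W (go to 0, an L position)
n=3: W (go to 0, an L position)
n=4: L (options 2(W), 3(W) are all W)
n=5: W (go to 0, an L position)
n=6: W (go to 4, an L position)
From 6, the L positions reachable in one move are: 4.

Move to 4.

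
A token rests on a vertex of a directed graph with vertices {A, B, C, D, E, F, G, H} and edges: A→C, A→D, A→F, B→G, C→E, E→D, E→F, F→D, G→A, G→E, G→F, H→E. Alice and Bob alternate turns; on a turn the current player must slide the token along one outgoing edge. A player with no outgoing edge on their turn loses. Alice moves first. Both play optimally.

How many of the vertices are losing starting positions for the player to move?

4

Build the W/L table. Terminal = L. A non-terminal position is W if it has a move to some L; otherwise it is L.
Every edge goes from a vertex to one that appears earlier in the order D, F, E, C, A, G, B, H, so processing vertices in that order labels each vertex after all of its successors.
D: no outgoing edge → L
F: reaches L-position D → W
E: reaches L-position D → W
C: only reaches E(W), which is W → L
A: reaches L-position C → W
G: only reaches A(W), E(W), F(W), all W → L
B: reaches L-position G → W
H: only reaches E(W), which is W → L
The L vertices are C, D, G, H; that is 4 in all.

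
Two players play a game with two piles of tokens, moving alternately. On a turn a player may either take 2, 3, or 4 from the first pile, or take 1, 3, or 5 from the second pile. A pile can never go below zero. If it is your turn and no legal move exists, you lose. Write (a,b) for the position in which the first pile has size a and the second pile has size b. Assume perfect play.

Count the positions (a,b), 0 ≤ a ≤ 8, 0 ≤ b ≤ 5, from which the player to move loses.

Label each position W (a win for the player to move) or L (a loss). A position with no legal move is L; any other position is W exactly when some move reaches an L, and L when every move reaches a W.
Every move lowers a or b (never raises either), so fill the grid row by row in increasing a, and left to right within a row: each cell's successors are then already labelled.
      b=0  b=1  b=2  b=3  b=4  b=5
a=0:    L    W    L    W    L    W
a=1:    L    W    L    W    L    W
a=2:    W    L    W    L    W    L
a=3:    W    L    W    L    W    L
a=4:    W    W    W    W    W    W
a=5:    W    W    W    W    W    W
a=6:    L    W    L    W    L    W
a=7:    L    W    L    W    L    W
a=8:    W    L    W    L    W    L
Cells with no legal move (terminal, hence L): (0,0), (1,0).
The remaining L cells, each justified by listing all of its moves:
(0,2): the only move is to (0,1)(W), a W ⇒ L
(0,4): moves to (0,3)(W), (0,1)(W); every one is W ⇒ L
(1,2): the only move is to (1,1)(W), a W ⇒ L
(1,4): moves to (1,3)(W), (1,1)(W); every one is W ⇒ L
(2,1): moves to (0,1)(W), (2,0)(W); every one is W ⇒ L
(2,3): moves to (0,3)(W), (2,2)(W), (2,0)(W); every one is W ⇒ L
(2,5): moves to (0,5)(W), (2,4)(W), (2,2)(W), (2,0)(W); every one is W ⇒ L
(3,1): moves to (1,1)(W), (0,1)(W), (3,0)(W); every one is W ⇒ L
(3,3): moves to (1,3)(W), (0,3)(W), (3,2)(W), (3,0)(W); every one is W ⇒ L
(3,5): moves to (1,5)(W), (0,5)(W), (3,4)(W), (3,2)(W), (3,0)(W); every one is W ⇒ L
(6,0): moves to (4,0)(W), (3,0)(W), (2,0)(W); every one is W ⇒ L
(6,2): moves to (4,2)(W), (3,2)(W), (2,2)(W), (6,1)(W); every one is W ⇒ L
(6,4): moves to (4,4)(W), (3,4)(W), (2,4)(W), (6,3)(W), (6,1)(W); every one is W ⇒ L
(7,0): moves to (5,0)(W), (4,0)(W), (3,0)(W); every one is W ⇒ L
(7,2): moves to (5,2)(W), (4,2)(W), (3,2)(W), (7,1)(W); every one is W ⇒ L
(7,4): moves to (5,4)(W), (4,4)(W), (3,4)(W), (7,3)(W), (7,1)(W); every one is W ⇒ L
(8,1): moves to (6,1)(W), (5,1)(W), (4,1)(W), (8,0)(W); every one is W ⇒ L
(8,3): moves to (6,3)(W), (5,3)(W), (4,3)(W), (8,2)(W), (8,0)(W); every one is W ⇒ L
(8,5): moves to (6,5)(W), (5,5)(W), (4,5)(W), (8,4)(W), (8,2)(W), (8,0)(W); every one is W ⇒ L
Every other cell has at least one move into one of the L cells above, so it is W.
L cells per row: a=0: 3, a=1: 3, a=2: 3, a=3: 3, a=4: 0, a=5: 0, a=6: 3, a=7: 3, a=8: 3; total 21.

21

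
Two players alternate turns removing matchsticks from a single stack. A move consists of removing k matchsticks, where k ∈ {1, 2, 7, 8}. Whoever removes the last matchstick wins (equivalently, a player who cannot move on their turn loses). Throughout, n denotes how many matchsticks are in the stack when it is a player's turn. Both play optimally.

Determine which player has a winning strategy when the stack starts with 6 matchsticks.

Build the W/L table. Terminal = L. A non-terminal position is W if it has a move to some L; otherwise it is L.
n=0: no move → L
n=1: W (go to 0, an L position)
n=2: W (go to 0, an L position)
n=3: L (options 2(W), 1(W) are all W)
n=4: W (go to 3, an L position)
n=5: W (go to 3, an L position)
n=6: L (options 5(W), 4(W) are all W)
Every move from 6 reaches a W position, so the mover loses.

The second player wins.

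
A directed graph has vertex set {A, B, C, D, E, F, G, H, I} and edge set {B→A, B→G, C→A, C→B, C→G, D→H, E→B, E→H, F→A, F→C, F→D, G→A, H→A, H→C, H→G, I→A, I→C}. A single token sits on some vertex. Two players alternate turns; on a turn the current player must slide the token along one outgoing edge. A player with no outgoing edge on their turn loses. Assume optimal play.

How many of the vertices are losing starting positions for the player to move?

Classify positions by backward induction: terminal positions (no move available) are L. From any other position, the mover wins iff some move reaches an L.
Every edge goes from a vertex to one that appears earlier in the order A, G, B, C, H, D, F, E, I, so processing vertices in that order labels each vertex after all of its successors.
A: no outgoing edge → L
G: →A(L), so W
B: →A(L), so W
C: →A(L), so W
H: →A(L), so W
D: →H(W) only, which is W, so L
F: →D(L), so W
E: →H(W), B(W) — all W, so L
I: →A(L), so W
The L vertices are A, D, E; that is 3 in all.

3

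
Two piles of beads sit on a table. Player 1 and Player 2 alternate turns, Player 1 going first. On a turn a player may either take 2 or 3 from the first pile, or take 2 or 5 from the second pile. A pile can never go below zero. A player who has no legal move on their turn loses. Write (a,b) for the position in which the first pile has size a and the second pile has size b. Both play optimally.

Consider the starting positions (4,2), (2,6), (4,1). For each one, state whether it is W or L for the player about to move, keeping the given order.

(4,2): W, (2,6): L, (4,1): W

Classify positions by backward induction: terminal positions (no move available) are L. From any other position, the mover wins iff some move reaches an L.
No move ever increases a pile, so every position that can arise here has a ≤ 4 and b ≤ 6; it is enough to label the cells with 0 ≤ a ≤ 4 and 0 ≤ b ≤ 6.
Every move lowers a or b (never raises either), so fill the grid row by row in increasing a, and left to right within a row: each cell's successors are then already labelled.
      b=0  b=1  b=2  b=3  b=4  b=5  b=6
a=0:    L    L    W    W    L    W    W
a=1:    L    L    W    W    L    W    W
a=2:    W    W    L    L    W    W    L
a=3:    W    W    L    L    W    W    L
a=4:    W    W    W    W    W    L    W
Cells with no legal move (terminal, hence L): (0,0), (0,1), (1,0), (1,1).
The remaining L cells, each justified by listing all of its moves:
(0,4): L (sole option (0,2)(W) is W)
(1,4): L (sole option (1,2)(W) is W)
(2,2): L (options (0,2)(W), (2,0)(W) are all W)
(2,3): L (options (0,3)(W), (2,1)(W) are all W)
(2,6): L (options (0,6)(W), (2,4)(W), (2,1)(W) are all W)
(3,2): L (options (1,2)(W), (0,2)(W), (3,0)(W) are all W)
(3,3): L (options (1,3)(W), (0,3)(W), (3,1)(W) are all W)
(3,6): L (options (1,6)(W), (0,6)(W), (3,4)(W), (3,1)(W) are all W)
(4,5): L (options (2,5)(W), (1,5)(W), (4,3)(W), (4,0)(W) are all W)
Every other cell has at least one move into one of the L cells above, so it is W.
(4,2): the move to (2,2) reaches an L cell, so W
(2,6): one of the L cells justified above, so L
(4,1): the move to (1,1) reaches an L cell, so W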